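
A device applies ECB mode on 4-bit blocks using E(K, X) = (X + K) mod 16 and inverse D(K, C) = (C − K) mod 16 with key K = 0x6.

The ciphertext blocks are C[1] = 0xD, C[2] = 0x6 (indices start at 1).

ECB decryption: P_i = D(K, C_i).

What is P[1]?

P[1] = 0x7

P[1]: D(K, 0xD) = 0x7.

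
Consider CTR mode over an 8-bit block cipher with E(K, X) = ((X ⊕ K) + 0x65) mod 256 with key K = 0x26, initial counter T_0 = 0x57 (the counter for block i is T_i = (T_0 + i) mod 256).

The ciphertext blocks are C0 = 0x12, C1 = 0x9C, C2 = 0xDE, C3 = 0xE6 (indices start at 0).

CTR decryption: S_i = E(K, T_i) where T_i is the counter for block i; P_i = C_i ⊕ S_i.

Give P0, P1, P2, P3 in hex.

P0 = 0xC4, P1 = 0x7F, P2 = 0x3A, P3 = 0x07

P0: T = 0x57, S = E(K, T) = 0xD6; 0x12 ⊕ 0xD6 = 0xC4.
P1: T = 0x58, S = E(K, T) = 0xE3; 0x9C ⊕ 0xE3 = 0x7F.
P2: T = 0x59, S = E(K, T) = 0xE4; 0xDE ⊕ 0xE4 = 0x3A.
P3: T = 0x5A, S = E(K, T) = 0xE1; 0xE6 ⊕ 0xE1 = 0x07.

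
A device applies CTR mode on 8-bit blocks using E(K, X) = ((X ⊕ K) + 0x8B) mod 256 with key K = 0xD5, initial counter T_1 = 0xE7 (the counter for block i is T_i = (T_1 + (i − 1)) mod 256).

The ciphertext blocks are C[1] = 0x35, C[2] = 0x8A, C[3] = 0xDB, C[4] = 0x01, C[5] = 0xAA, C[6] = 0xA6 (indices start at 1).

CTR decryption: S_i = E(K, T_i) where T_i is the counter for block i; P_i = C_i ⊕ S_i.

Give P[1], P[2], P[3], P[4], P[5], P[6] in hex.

P[1] = 0x88, P[2] = 0x42, P[3] = 0x1C, P[4] = 0xCB, P[5] = 0x63, P[6] = 0x62

P[1]: T = 0xE7, S = E(K, T) = 0xBD; 0x35 ⊕ 0xBD = 0x88.
P[2]: T = 0xE8, S = E(K, T) = 0xC8; 0x8A ⊕ 0xC8 = 0x42.
P[3]: T = 0xE9, S = E(K, T) = 0xC7; 0xDB ⊕ 0xC7 = 0x1C.
P[4]: T = 0xEA, S = E(K, T) = 0xCA; 0x01 ⊕ 0xCA = 0xCB.
P[5]: T = 0xEB, S = E(K, T) = 0xC9; 0xAA ⊕ 0xC9 = 0x63.
P[6]: T = 0xEC, S = E(K, T) = 0xC4; 0xA6 ⊕ 0xC4 = 0x62.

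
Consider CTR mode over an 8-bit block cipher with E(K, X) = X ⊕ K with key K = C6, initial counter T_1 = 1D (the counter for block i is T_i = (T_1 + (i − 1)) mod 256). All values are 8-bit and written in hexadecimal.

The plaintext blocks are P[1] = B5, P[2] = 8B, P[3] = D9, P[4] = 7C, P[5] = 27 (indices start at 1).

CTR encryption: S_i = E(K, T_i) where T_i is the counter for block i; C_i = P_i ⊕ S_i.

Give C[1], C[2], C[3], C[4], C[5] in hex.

C[1] = 6E, C[2] = 53, C[3] = 00, C[4] = 9A, C[5] = C0

C[1]: T = 1D, S = E(K, T) = DB; B5 ⊕ DB = 6E.
C[2]: T = 1E, S = E(K, T) = D8; 8B ⊕ D8 = 53.
C[3]: T = 1F, S = E(K, T) = D9; D9 ⊕ D9 = 00.
C[4]: T = 20, S = E(K, T) = E6; 7C ⊕ E6 = 9A.
C[5]: T = 21, S = E(K, T) = E7; 27 ⊕ E7 = C0.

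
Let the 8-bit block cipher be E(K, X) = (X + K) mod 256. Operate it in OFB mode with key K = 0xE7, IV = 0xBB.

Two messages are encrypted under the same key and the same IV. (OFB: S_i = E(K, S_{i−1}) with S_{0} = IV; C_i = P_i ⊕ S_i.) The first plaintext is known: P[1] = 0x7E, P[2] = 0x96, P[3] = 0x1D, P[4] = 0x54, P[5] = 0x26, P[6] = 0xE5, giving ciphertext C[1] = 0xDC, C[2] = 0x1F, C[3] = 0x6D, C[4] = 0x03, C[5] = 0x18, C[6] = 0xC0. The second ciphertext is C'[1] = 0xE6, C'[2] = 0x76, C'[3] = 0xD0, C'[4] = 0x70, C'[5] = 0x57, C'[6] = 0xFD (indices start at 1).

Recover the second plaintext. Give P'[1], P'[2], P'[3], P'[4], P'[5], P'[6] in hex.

P'[1] = 0x44, P'[2] = 0xFF, P'[3] = 0xA0, P'[4] = 0x27, P'[5] = 0x69, P'[6] = 0xD8

In OFB with a reused IV, both messages share the same keystream S_i, so C_i ⊕ C'_i = P_i ⊕ P'_i and thus P'_i = P_i ⊕ C_i ⊕ C'_i.
P'[1]: 0x7E ⊕ 0xDC ⊕ 0xE6 = 0x44.
P'[2]: 0x96 ⊕ 0x1F ⊕ 0x76 = 0xFF.
P'[3]: 0x1D ⊕ 0x6D ⊕ 0xD0 = 0xA0.
P'[4]: 0x54 ⊕ 0x03 ⊕ 0x70 = 0x27.
P'[5]: 0x26 ⊕ 0x18 ⊕ 0x57 = 0x69.
P'[6]: 0xE5 ⊕ 0xC0 ⊕ 0xFD = 0xD8.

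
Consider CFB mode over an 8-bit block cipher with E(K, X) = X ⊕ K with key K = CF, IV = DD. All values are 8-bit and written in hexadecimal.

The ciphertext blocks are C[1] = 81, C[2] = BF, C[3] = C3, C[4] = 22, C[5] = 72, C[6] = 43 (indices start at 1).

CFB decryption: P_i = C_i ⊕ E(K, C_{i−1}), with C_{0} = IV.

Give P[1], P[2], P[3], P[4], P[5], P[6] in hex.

P[1] = 93, P[2] = F1, P[3] = B3, P[4] = 2E, P[5] = 9F, P[6] = FE

P[1]: E(K, DD) = 12; 81 ⊕ 12 = 93.
P[2]: E(K, 81) = 4E; BF ⊕ 4E = F1.
P[3]: E(K, BF) = 70; C3 ⊕ 70 = B3.
P[4]: E(K, C3) = 0C; 22 ⊕ 0C = 2E.
P[5]: E(K, 22) = ED; 72 ⊕ ED = 9F.
P[6]: E(K, 72) = BD; 43 ⊕ BD = FE.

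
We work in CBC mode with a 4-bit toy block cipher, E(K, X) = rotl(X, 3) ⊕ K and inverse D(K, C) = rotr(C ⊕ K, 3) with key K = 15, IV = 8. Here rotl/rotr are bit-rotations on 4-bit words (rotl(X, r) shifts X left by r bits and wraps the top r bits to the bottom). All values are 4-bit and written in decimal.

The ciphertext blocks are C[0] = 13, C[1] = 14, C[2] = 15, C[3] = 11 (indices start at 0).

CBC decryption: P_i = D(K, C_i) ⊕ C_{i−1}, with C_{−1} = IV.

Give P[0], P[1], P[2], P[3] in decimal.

P[0]: D(K, 13) = 4; 4 ⊕ 8 = 12.
P[1]: D(K, 14) = 2; 2 ⊕ 13 = 15.
P[2]: D(K, 15) = 0; 0 ⊕ 14 = 14.
P[3]: D(K, 11) = 8; 8 ⊕ 15 = 7.

P[0] = 12, P[1] = 15, P[2] = 14, P[3] = 7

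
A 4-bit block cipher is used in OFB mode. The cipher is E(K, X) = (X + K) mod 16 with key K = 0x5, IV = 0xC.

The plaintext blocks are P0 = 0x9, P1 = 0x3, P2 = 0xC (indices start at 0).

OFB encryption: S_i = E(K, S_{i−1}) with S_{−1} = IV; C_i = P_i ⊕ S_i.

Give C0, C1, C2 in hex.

C0: S = E(K, 0xC) = 0x1; 0x9 ⊕ 0x1 = 0x8.
C1: S = E(K, 0x1) = 0x6; 0x3 ⊕ 0x6 = 0x5.
C2: S = E(K, 0x6) = 0xB; 0xC ⊕ 0xB = 0x7.

C0 = 0x8, C1 = 0x5, C2 = 0x7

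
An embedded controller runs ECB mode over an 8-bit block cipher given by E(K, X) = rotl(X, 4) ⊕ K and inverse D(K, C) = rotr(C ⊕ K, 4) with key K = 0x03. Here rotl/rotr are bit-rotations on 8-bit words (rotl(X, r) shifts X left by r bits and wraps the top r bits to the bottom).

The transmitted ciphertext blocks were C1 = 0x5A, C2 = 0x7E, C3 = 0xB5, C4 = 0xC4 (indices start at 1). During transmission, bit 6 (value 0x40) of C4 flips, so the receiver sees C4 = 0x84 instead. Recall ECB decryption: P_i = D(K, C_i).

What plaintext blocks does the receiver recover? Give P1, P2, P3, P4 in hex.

P1 = 0x95, P2 = 0xD7, P3 = 0x6B, P4 = 0x78

Only C4 changed, to 0x84. In ECB, a change in C_i affects only P_i. Decrypting the received ciphertext:
P1: D(K, 0x5A) = 0x95.
P2: D(K, 0x7E) = 0xD7.
P3: D(K, 0xB5) = 0x6B.
P4: D(K, 0x84) = 0x78.
Blocks that differ from the original plaintext: P4.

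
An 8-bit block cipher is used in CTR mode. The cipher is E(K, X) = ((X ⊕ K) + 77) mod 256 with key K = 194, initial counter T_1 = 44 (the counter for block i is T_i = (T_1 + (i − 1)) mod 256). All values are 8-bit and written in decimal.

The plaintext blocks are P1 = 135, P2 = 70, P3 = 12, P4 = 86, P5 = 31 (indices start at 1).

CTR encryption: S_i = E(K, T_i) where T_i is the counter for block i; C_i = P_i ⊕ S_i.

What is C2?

C1: T = 44, S = E(K, T) = 59; 135 ⊕ 59 = 188.
C2: T = 45, S = E(K, T) = 60; 70 ⊕ 60 = 122.

C2 = 122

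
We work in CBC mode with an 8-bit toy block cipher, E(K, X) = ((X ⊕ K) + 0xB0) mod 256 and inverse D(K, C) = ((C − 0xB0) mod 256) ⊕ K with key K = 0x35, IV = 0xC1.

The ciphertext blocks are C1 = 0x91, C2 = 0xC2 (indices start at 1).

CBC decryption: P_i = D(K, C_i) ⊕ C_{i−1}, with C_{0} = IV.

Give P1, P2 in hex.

P1 = 0x15, P2 = 0xB6

P1: D(K, 0x91) = 0xD4; 0xD4 ⊕ 0xC1 = 0x15.
P2: D(K, 0xC2) = 0x27; 0x27 ⊕ 0x91 = 0xB6.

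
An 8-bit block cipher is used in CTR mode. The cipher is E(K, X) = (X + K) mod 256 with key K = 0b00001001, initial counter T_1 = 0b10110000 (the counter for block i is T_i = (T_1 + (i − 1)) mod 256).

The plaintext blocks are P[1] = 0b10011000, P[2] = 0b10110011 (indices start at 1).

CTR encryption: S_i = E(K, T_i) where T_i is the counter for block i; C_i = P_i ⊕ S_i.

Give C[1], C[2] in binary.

C[1] = 0b00100001, C[2] = 0b00001001

C[1]: T = 0b10110000, S = E(K, T) = 0b10111001; 0b10011000 ⊕ 0b10111001 = 0b00100001.
C[2]: T = 0b10110001, S = E(K, T) = 0b10111010; 0b10110011 ⊕ 0b10111010 = 0b00001001.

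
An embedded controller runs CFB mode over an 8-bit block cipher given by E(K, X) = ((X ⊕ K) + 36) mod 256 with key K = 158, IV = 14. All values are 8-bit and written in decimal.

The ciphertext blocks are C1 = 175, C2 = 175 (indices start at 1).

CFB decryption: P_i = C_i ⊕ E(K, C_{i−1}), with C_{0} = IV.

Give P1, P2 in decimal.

P1: E(K, 14) = 180; 175 ⊕ 180 = 27.
P2: E(K, 175) = 85; 175 ⊕ 85 = 250.

P1 = 27, P2 = 250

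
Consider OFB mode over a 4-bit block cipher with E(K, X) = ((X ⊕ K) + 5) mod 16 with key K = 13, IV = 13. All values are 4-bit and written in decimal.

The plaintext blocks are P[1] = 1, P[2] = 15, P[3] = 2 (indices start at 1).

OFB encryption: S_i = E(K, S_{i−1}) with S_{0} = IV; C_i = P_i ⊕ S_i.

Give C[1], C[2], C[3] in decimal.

C[1] = 4, C[2] = 2, C[3] = 7

C[1]: S = E(K, 13) = 5; 1 ⊕ 5 = 4.
C[2]: S = E(K, 5) = 13; 15 ⊕ 13 = 2.
C[3]: S = E(K, 13) = 5; 2 ⊕ 5 = 7.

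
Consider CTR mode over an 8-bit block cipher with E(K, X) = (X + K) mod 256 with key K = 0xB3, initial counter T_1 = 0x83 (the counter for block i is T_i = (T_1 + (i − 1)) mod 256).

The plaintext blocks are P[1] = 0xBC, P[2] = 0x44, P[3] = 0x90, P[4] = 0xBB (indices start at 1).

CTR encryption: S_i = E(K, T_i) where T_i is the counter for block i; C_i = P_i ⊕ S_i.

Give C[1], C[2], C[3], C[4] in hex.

C[1]: T = 0x83, S = E(K, T) = 0x36; 0xBC ⊕ 0x36 = 0x8A.
C[2]: T = 0x84, S = E(K, T) = 0x37; 0x44 ⊕ 0x37 = 0x73.
C[3]: T = 0x85, S = E(K, T) = 0x38; 0x90 ⊕ 0x38 = 0xA8.
C[4]: T = 0x86, S = E(K, T) = 0x39; 0xBB ⊕ 0x39 = 0x82.

C[1] = 0x8A, C[2] = 0x73, C[3] = 0xA8, C[4] = 0x82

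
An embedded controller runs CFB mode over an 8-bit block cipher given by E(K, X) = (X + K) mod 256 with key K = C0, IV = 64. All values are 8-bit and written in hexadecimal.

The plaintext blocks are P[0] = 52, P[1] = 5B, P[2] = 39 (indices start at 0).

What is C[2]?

CFB encryption: C_i = P_i ⊕ E(K, C_{i−1}), with C_{−1} = IV.
C[0]: E(K, 64) = 24; 52 ⊕ 24 = 76.
C[1]: E(K, 76) = 36; 5B ⊕ 36 = 6D.
C[2]: E(K, 6D) = 2D; 39 ⊕ 2D = 14.

C[2] = 14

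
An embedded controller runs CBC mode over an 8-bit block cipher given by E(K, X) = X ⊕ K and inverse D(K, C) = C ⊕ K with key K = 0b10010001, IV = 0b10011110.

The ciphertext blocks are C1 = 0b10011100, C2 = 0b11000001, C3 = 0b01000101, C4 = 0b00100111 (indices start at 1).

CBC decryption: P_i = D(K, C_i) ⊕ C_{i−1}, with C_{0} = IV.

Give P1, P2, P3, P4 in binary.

P1 = 0b10010011, P2 = 0b11001100, P3 = 0b00010101, P4 = 0b11110011

P1: D(K, 0b10011100) = 0b00001101; 0b00001101 ⊕ 0b10011110 = 0b10010011.
P2: D(K, 0b11000001) = 0b01010000; 0b01010000 ⊕ 0b10011100 = 0b11001100.
P3: D(K, 0b01000101) = 0b11010100; 0b11010100 ⊕ 0b11000001 = 0b00010101.
P4: D(K, 0b00100111) = 0b10110110; 0b10110110 ⊕ 0b01000101 = 0b11110011.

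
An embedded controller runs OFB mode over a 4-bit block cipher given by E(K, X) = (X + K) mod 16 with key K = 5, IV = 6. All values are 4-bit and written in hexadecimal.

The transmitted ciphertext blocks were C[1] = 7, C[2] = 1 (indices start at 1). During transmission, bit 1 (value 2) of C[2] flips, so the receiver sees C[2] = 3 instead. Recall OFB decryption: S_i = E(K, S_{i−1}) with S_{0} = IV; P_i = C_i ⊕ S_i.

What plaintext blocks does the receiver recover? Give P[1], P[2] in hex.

P[1] = C, P[2] = 3

Only C[2] changed, to 3. In OFB, a change in C_i flips the same bit in P_i only; the keystream is unaffected. Decrypting the received ciphertext:
P[1]: S = E(K, 6) = B; 7 ⊕ B = C.
P[2]: S = E(K, B) = 0; 3 ⊕ 0 = 3.
Blocks that differ from the original plaintext: P[2].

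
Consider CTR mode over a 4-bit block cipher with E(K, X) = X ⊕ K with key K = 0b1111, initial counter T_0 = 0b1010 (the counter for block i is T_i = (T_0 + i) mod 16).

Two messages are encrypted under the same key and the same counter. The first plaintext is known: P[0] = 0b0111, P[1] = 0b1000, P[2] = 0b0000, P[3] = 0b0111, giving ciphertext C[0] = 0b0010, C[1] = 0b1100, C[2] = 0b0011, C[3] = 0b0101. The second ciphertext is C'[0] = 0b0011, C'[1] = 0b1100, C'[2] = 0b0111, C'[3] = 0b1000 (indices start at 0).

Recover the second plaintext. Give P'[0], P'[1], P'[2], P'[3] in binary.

In CTR with a reused counter, both messages share the same keystream S_i, so C_i ⊕ C'_i = P_i ⊕ P'_i and thus P'_i = P_i ⊕ C_i ⊕ C'_i.
P'[0]: 0b0111 ⊕ 0b0010 ⊕ 0b0011 = 0b0110.
P'[1]: 0b1000 ⊕ 0b1100 ⊕ 0b1100 = 0b1000.
P'[2]: 0b0000 ⊕ 0b0011 ⊕ 0b0111 = 0b0100.
P'[3]: 0b0111 ⊕ 0b0101 ⊕ 0b1000 = 0b1010.

P'[0] = 0b0110, P'[1] = 0b1000, P'[2] = 0b0100, P'[3] = 0b1010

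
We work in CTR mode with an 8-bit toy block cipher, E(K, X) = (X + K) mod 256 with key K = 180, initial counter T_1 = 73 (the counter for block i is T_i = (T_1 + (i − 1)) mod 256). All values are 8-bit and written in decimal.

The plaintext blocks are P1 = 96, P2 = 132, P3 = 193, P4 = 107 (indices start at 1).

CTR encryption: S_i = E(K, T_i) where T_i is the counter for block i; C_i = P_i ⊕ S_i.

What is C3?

C3 = 62

C1: T = 73, S = E(K, T) = 253; 96 ⊕ 253 = 157.
C2: T = 74, S = E(K, T) = 254; 132 ⊕ 254 = 122.
C3: T = 75, S = E(K, T) = 255; 193 ⊕ 255 = 62.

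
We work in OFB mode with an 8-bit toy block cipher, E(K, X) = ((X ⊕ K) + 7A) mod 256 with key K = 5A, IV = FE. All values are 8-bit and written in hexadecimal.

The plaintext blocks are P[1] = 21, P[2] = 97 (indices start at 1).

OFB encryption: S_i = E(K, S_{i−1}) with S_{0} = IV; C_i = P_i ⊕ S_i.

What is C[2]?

C[2] = 29

C[1]: S = E(K, FE) = 1E; 21 ⊕ 1E = 3F.
C[2]: S = E(K, 1E) = BE; 97 ⊕ BE = 29.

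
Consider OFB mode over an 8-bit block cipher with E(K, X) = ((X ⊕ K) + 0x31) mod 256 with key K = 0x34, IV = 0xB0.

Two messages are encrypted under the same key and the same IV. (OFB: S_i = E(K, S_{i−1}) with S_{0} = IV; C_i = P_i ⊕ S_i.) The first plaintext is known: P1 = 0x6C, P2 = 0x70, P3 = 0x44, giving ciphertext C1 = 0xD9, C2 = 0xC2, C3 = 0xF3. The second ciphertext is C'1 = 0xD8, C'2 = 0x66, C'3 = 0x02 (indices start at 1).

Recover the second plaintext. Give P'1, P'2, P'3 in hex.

In OFB with a reused IV, both messages share the same keystream S_i, so C_i ⊕ C'_i = P_i ⊕ P'_i and thus P'_i = P_i ⊕ C_i ⊕ C'_i.
P'1: 0x6C ⊕ 0xD9 ⊕ 0xD8 = 0x6D.
P'2: 0x70 ⊕ 0xC2 ⊕ 0x66 = 0xD4.
P'3: 0x44 ⊕ 0xF3 ⊕ 0x02 = 0xB5.

P'1 = 0x6D, P'2 = 0xD4, P'3 = 0xB5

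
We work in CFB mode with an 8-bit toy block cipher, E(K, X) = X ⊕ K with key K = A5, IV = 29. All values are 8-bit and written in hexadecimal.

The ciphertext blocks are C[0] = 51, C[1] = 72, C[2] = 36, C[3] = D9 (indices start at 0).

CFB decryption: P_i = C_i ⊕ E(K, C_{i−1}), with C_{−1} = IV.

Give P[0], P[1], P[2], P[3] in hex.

P[0]: E(K, 29) = 8C; 51 ⊕ 8C = DD.
P[1]: E(K, 51) = F4; 72 ⊕ F4 = 86.
P[2]: E(K, 72) = D7; 36 ⊕ D7 = E1.
P[3]: E(K, 36) = 93; D9 ⊕ 93 = 4A.

P[0] = DD, P[1] = 86, P[2] = E1, P[3] = 4A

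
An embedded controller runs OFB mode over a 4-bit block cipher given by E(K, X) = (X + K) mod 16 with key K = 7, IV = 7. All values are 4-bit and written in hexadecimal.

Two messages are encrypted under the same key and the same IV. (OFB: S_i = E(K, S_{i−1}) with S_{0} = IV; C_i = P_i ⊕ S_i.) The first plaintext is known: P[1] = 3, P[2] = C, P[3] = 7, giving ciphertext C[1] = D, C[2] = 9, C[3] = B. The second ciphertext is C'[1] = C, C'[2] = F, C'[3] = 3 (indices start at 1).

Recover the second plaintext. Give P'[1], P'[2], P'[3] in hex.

In OFB with a reused IV, both messages share the same keystream S_i, so C_i ⊕ C'_i = P_i ⊕ P'_i and thus P'_i = P_i ⊕ C_i ⊕ C'_i.
P'[1]: 3 ⊕ D ⊕ C = 2.
P'[2]: C ⊕ 9 ⊕ F = A.
P'[3]: 7 ⊕ B ⊕ 3 = F.

P'[1] = 2, P'[2] = A, P'[3] = F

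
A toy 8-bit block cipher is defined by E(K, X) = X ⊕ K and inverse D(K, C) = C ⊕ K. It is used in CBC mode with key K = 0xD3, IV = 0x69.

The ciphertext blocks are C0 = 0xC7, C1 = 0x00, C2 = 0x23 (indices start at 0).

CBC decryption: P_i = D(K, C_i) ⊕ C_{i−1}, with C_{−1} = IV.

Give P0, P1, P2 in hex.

P0 = 0x7D, P1 = 0x14, P2 = 0xF0

P0: D(K, 0xC7) = 0x14; 0x14 ⊕ 0x69 = 0x7D.
P1: D(K, 0x00) = 0xD3; 0xD3 ⊕ 0xC7 = 0x14.
P2: D(K, 0x23) = 0xF0; 0xF0 ⊕ 0x00 = 0xF0.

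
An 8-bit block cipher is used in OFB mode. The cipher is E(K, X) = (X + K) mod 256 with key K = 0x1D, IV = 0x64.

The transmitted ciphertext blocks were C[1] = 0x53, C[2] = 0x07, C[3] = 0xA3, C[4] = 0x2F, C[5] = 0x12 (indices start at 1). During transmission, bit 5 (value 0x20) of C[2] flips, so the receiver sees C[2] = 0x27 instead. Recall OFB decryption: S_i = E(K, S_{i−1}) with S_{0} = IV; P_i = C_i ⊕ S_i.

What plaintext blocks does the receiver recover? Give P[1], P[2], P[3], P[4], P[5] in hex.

P[1] = 0xD2, P[2] = 0xB9, P[3] = 0x18, P[4] = 0xF7, P[5] = 0xE7

Only C[2] changed, to 0x27. In OFB, a change in C_i flips the same bit in P_i only; the keystream is unaffected. Decrypting the received ciphertext:
P[1]: S = E(K, 0x64) = 0x81; 0x53 ⊕ 0x81 = 0xD2.
P[2]: S = E(K, 0x81) = 0x9E; 0x27 ⊕ 0x9E = 0xB9.
P[3]: S = E(K, 0x9E) = 0xBB; 0xA3 ⊕ 0xBB = 0x18.
P[4]: S = E(K, 0xBB) = 0xD8; 0x2F ⊕ 0xD8 = 0xF7.
P[5]: S = E(K, 0xD8) = 0xF5; 0x12 ⊕ 0xF5 = 0xE7.
Blocks that differ from the original plaintext: P[2].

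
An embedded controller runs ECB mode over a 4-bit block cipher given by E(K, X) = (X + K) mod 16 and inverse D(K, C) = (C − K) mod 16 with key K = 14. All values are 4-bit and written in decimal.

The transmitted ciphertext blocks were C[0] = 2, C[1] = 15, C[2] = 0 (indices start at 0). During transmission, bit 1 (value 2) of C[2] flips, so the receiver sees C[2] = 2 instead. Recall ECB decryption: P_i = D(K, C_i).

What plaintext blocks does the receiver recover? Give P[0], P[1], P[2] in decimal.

Only C[2] changed, to 2. In ECB, a change in C_i affects only P_i. Decrypting the received ciphertext:
P[0]: D(K, 2) = 4.
P[1]: D(K, 15) = 1.
P[2]: D(K, 2) = 4.
Blocks that differ from the original plaintext: P[2].

P[0] = 4, P[1] = 1, P[2] = 4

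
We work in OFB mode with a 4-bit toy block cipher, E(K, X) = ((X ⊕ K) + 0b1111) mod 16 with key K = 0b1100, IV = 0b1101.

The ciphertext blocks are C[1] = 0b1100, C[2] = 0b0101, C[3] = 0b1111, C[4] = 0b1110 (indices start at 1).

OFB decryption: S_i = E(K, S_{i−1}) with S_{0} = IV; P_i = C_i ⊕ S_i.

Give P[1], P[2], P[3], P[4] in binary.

P[1] = 0b1100, P[2] = 0b1110, P[3] = 0b1001, P[4] = 0b0111

P[1]: S = E(K, 0b1101) = 0b0000; 0b1100 ⊕ 0b0000 = 0b1100.
P[2]: S = E(K, 0b0000) = 0b1011; 0b0101 ⊕ 0b1011 = 0b1110.
P[3]: S = E(K, 0b1011) = 0b0110; 0b1111 ⊕ 0b0110 = 0b1001.
P[4]: S = E(K, 0b0110) = 0b1001; 0b1110 ⊕ 0b1001 = 0b0111.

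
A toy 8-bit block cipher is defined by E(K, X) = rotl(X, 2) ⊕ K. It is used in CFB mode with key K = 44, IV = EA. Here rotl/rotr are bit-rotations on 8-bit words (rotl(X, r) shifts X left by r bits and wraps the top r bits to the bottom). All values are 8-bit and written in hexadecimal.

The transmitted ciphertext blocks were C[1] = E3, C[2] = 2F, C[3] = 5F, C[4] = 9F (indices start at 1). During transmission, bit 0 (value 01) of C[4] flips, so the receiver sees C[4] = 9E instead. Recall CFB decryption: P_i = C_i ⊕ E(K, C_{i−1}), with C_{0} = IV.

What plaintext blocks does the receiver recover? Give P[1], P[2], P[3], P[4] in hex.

Only C[4] changed, to 9E. In CFB, a change in C_i flips the same bit in P_i and garbles P_{i+1}. Decrypting the received ciphertext:
P[1]: E(K, EA) = EF; E3 ⊕ EF = 0C.
P[2]: E(K, E3) = CB; 2F ⊕ CB = E4.
P[3]: E(K, 2F) = F8; 5F ⊕ F8 = A7.
P[4]: E(K, 5F) = 39; 9E ⊕ 39 = A7.
Blocks that differ from the original plaintext: P[4].

P[1] = 0C, P[2] = E4, P[3] = A7, P[4] = A7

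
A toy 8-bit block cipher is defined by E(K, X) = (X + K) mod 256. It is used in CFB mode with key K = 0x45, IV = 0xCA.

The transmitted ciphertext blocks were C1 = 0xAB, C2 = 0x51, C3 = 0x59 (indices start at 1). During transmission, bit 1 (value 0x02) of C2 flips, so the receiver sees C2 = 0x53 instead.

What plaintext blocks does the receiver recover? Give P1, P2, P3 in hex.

CFB decryption: P_i = C_i ⊕ E(K, C_{i−1}), with C_{0} = IV.
Only C2 changed, to 0x53. In CFB, a change in C_i flips the same bit in P_i and garbles P_{i+1}. Decrypting the received ciphertext:
P1: E(K, 0xCA) = 0x0F; 0xAB ⊕ 0x0F = 0xA4.
P2: E(K, 0xAB) = 0xF0; 0x53 ⊕ 0xF0 = 0xA3.
P3: E(K, 0x53) = 0x98; 0x59 ⊕ 0x98 = 0xC1.
Blocks that differ from the original plaintext: P2, P3.

P1 = 0xA4, P2 = 0xA3, P3 = 0xC1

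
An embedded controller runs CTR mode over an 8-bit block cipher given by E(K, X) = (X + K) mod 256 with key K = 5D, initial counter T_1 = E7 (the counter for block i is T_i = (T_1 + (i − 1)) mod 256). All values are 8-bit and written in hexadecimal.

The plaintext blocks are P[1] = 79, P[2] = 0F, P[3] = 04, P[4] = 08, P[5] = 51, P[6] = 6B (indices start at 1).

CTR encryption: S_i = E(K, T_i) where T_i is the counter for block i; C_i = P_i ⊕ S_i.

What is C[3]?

C[1]: T = E7, S = E(K, T) = 44; 79 ⊕ 44 = 3D.
C[2]: T = E8, S = E(K, T) = 45; 0F ⊕ 45 = 4A.
C[3]: T = E9, S = E(K, T) = 46; 04 ⊕ 46 = 42.

C[3] = 42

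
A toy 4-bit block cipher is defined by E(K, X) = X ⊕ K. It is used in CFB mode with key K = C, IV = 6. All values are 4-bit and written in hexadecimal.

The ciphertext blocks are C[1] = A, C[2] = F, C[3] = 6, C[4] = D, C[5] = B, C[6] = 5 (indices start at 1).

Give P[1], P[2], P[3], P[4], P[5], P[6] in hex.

CFB decryption: P_i = C_i ⊕ E(K, C_{i−1}), with C_{0} = IV.
P[1]: E(K, 6) = A; A ⊕ A = 0.
P[2]: E(K, A) = 6; F ⊕ 6 = 9.
P[3]: E(K, F) = 3; 6 ⊕ 3 = 5.
P[4]: E(K, 6) = A; D ⊕ A = 7.
P[5]: E(K, D) = 1; B ⊕ 1 = A.
P[6]: E(K, B) = 7; 5 ⊕ 7 = 2.

P[1] = 0, P[2] = 9, P[3] = 5, P[4] = 7, P[5] = A, P[6] = 2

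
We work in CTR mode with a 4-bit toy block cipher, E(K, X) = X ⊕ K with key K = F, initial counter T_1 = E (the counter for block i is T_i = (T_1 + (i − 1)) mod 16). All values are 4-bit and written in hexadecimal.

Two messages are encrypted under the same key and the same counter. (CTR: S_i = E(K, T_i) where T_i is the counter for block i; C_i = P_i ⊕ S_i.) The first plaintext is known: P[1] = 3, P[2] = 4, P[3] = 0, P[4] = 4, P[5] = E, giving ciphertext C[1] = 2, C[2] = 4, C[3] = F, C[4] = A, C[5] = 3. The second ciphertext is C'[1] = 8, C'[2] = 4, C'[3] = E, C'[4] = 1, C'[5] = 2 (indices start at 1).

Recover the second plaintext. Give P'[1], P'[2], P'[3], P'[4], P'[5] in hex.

In CTR with a reused counter, both messages share the same keystream S_i, so C_i ⊕ C'_i = P_i ⊕ P'_i and thus P'_i = P_i ⊕ C_i ⊕ C'_i.
P'[1]: 3 ⊕ 2 ⊕ 8 = 9.
P'[2]: 4 ⊕ 4 ⊕ 4 = 4.
P'[3]: 0 ⊕ F ⊕ E = 1.
P'[4]: 4 ⊕ A ⊕ 1 = F.
P'[5]: E ⊕ 3 ⊕ 2 = F.

P'[1] = 9, P'[2] = 4, P'[3] = 1, P'[4] = F, P'[5] = F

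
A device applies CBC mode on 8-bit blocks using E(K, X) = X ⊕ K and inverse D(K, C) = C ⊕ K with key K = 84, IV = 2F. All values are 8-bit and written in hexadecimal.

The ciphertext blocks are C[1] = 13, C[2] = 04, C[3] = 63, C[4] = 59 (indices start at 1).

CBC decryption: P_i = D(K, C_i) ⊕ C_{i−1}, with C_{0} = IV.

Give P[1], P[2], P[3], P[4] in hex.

P[1]: D(K, 13) = 97; 97 ⊕ 2F = B8.
P[2]: D(K, 04) = 80; 80 ⊕ 13 = 93.
P[3]: D(K, 63) = E7; E7 ⊕ 04 = E3.
P[4]: D(K, 59) = DD; DD ⊕ 63 = BE.

P[1] = B8, P[2] = 93, P[3] = E3, P[4] = BE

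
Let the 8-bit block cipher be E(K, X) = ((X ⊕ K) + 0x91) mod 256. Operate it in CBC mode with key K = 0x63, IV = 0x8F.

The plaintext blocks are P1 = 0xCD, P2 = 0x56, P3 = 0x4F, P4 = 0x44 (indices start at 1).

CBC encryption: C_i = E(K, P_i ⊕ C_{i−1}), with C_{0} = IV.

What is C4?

C1: P1 ⊕ 0x8F = 0x42; E(K, 0x42) = 0xB2.
C2: P2 ⊕ 0xB2 = 0xE4; E(K, 0xE4) = 0x18.
C3: P3 ⊕ 0x18 = 0x57; E(K, 0x57) = 0xC5.
C4: P4 ⊕ 0xC5 = 0x81; E(K, 0x81) = 0x73.

C4 = 0x73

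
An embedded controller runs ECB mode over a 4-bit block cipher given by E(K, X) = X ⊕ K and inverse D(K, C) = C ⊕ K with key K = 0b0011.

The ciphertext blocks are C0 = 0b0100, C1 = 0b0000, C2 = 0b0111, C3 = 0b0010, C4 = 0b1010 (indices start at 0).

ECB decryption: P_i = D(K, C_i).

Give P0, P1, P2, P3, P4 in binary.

P0: D(K, 0b0100) = 0b0111.
P1: D(K, 0b0000) = 0b0011.
P2: D(K, 0b0111) = 0b0100.
P3: D(K, 0b0010) = 0b0001.
P4: D(K, 0b1010) = 0b1001.

P0 = 0b0111, P1 = 0b0011, P2 = 0b0100, P3 = 0b0001, P4 = 0b1001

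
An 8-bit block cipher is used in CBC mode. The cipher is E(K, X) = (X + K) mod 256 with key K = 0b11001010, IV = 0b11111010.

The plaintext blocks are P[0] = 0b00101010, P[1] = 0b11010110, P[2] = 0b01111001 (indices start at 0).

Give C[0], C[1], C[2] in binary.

C[0] = 0b10011010, C[1] = 0b00010110, C[2] = 0b00111001

CBC encryption: C_i = E(K, P_i ⊕ C_{i−1}), with C_{−1} = IV.
C[0]: P[0] ⊕ 0b11111010 = 0b11010000; E(K, 0b11010000) = 0b10011010.
C[1]: P[1] ⊕ 0b10011010 = 0b01001100; E(K, 0b01001100) = 0b00010110.
C[2]: P[2] ⊕ 0b00010110 = 0b01101111; E(K, 0b01101111) = 0b00111001.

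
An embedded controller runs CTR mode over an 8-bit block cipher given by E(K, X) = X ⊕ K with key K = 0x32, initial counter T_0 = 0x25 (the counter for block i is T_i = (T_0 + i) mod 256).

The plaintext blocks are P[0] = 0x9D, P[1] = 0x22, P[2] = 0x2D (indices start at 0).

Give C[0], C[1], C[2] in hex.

C[0] = 0x8A, C[1] = 0x36, C[2] = 0x38

CTR encryption: S_i = E(K, T_i) where T_i is the counter for block i; C_i = P_i ⊕ S_i.
C[0]: T = 0x25, S = E(K, T) = 0x17; 0x9D ⊕ 0x17 = 0x8A.
C[1]: T = 0x26, S = E(K, T) = 0x14; 0x22 ⊕ 0x14 = 0x36.
C[2]: T = 0x27, S = E(K, T) = 0x15; 0x2D ⊕ 0x15 = 0x38.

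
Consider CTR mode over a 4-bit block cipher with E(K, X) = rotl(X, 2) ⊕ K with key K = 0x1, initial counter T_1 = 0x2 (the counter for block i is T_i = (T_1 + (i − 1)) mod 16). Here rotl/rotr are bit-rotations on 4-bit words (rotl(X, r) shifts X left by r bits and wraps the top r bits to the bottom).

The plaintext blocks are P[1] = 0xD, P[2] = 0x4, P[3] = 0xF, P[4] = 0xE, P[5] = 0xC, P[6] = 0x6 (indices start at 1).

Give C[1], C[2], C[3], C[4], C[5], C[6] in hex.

C[1] = 0x4, C[2] = 0x9, C[3] = 0xF, C[4] = 0xA, C[5] = 0x4, C[6] = 0xA

CTR encryption: S_i = E(K, T_i) where T_i is the counter for block i; C_i = P_i ⊕ S_i.
C[1]: T = 0x2, S = E(K, T) = 0x9; 0xD ⊕ 0x9 = 0x4.
C[2]: T = 0x3, S = E(K, T) = 0xD; 0x4 ⊕ 0xD = 0x9.
C[3]: T = 0x4, S = E(K, T) = 0x0; 0xF ⊕ 0x0 = 0xF.
C[4]: T = 0x5, S = E(K, T) = 0x4; 0xE ⊕ 0x4 = 0xA.
C[5]: T = 0x6, S = E(K, T) = 0x8; 0xC ⊕ 0x8 = 0x4.
C[6]: T = 0x7, S = E(K, T) = 0xC; 0x6 ⊕ 0xC = 0xA.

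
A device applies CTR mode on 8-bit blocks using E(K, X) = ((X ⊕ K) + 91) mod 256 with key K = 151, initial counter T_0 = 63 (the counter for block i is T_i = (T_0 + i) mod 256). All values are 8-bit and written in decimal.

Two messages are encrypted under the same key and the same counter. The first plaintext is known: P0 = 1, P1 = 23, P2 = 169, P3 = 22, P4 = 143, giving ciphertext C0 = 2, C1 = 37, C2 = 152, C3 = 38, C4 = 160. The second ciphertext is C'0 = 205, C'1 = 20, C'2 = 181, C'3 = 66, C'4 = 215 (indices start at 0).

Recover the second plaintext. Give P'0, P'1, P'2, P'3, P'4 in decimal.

P'0 = 206, P'1 = 38, P'2 = 132, P'3 = 114, P'4 = 248

In CTR with a reused counter, both messages share the same keystream S_i, so C_i ⊕ C'_i = P_i ⊕ P'_i and thus P'_i = P_i ⊕ C_i ⊕ C'_i.
P'0: 1 ⊕ 2 ⊕ 205 = 206.
P'1: 23 ⊕ 37 ⊕ 20 = 38.
P'2: 169 ⊕ 152 ⊕ 181 = 132.
P'3: 22 ⊕ 38 ⊕ 66 = 114.
P'4: 143 ⊕ 160 ⊕ 215 = 248.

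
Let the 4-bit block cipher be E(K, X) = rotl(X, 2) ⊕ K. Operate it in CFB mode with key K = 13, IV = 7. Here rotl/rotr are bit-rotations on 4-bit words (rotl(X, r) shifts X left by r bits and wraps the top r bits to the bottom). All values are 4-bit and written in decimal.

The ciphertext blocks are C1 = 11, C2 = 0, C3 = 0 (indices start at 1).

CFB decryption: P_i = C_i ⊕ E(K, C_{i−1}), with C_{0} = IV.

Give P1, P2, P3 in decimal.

P1: E(K, 7) = 0; 11 ⊕ 0 = 11.
P2: E(K, 11) = 3; 0 ⊕ 3 = 3.
P3: E(K, 0) = 13; 0 ⊕ 13 = 13.

P1 = 11, P2 = 3, P3 = 13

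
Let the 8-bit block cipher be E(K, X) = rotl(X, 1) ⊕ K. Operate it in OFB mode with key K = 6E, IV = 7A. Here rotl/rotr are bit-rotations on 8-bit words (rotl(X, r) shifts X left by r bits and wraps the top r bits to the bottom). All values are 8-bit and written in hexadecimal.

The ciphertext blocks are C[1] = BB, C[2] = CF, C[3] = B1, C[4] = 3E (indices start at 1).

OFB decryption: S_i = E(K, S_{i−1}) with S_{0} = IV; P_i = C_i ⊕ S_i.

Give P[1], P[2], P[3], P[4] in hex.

P[1] = 21, P[2] = 94, P[3] = 69, P[4] = E1

P[1]: S = E(K, 7A) = 9A; BB ⊕ 9A = 21.
P[2]: S = E(K, 9A) = 5B; CF ⊕ 5B = 94.
P[3]: S = E(K, 5B) = D8; B1 ⊕ D8 = 69.
P[4]: S = E(K, D8) = DF; 3E ⊕ DF = E1.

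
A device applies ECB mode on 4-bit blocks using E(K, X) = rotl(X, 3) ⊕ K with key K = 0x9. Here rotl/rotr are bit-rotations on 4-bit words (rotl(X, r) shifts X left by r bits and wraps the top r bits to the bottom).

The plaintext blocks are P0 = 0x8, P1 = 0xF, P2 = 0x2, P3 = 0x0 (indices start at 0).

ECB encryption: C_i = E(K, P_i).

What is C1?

C1: E(K, 0xF) = 0x6.

C1 = 0x6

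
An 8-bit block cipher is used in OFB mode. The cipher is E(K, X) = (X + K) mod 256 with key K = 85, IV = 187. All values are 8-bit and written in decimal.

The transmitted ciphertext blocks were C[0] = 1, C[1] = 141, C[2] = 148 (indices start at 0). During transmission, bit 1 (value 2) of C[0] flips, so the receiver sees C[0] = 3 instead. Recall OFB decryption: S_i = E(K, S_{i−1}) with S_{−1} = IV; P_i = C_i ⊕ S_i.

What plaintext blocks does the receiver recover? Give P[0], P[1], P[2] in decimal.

Only C[0] changed, to 3. In OFB, a change in C_i flips the same bit in P_i only; the keystream is unaffected. Decrypting the received ciphertext:
P[0]: S = E(K, 187) = 16; 3 ⊕ 16 = 19.
P[1]: S = E(K, 16) = 101; 141 ⊕ 101 = 232.
P[2]: S = E(K, 101) = 186; 148 ⊕ 186 = 46.
Blocks that differ from the original plaintext: P[0].

P[0] = 19, P[1] = 232, P[2] = 46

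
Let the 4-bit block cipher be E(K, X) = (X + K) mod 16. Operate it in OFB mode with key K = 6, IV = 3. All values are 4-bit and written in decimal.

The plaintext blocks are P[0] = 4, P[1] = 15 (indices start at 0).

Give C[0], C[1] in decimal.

OFB encryption: S_i = E(K, S_{i−1}) with S_{−1} = IV; C_i = P_i ⊕ S_i.
C[0]: S = E(K, 3) = 9; 4 ⊕ 9 = 13.
C[1]: S = E(K, 9) = 15; 15 ⊕ 15 = 0.

C[0] = 13, C[1] = 0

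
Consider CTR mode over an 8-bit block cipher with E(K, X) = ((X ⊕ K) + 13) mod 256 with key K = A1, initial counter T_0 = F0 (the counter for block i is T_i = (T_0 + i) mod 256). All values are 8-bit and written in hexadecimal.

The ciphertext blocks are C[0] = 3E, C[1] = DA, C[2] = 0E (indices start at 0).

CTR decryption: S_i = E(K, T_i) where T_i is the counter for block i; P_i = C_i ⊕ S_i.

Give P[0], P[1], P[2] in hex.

P[0]: T = F0, S = E(K, T) = 64; 3E ⊕ 64 = 5A.
P[1]: T = F1, S = E(K, T) = 63; DA ⊕ 63 = B9.
P[2]: T = F2, S = E(K, T) = 66; 0E ⊕ 66 = 68.

P[0] = 5A, P[1] = B9, P[2] = 68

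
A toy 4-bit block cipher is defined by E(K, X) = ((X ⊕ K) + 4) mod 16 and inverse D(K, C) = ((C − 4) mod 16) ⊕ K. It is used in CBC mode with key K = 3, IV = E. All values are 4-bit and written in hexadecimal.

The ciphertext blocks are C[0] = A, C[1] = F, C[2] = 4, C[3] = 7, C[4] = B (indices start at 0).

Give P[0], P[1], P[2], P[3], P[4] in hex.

CBC decryption: P_i = D(K, C_i) ⊕ C_{i−1}, with C_{−1} = IV.
P[0]: D(K, A) = 5; 5 ⊕ E = B.
P[1]: D(K, F) = 8; 8 ⊕ A = 2.
P[2]: D(K, 4) = 3; 3 ⊕ F = C.
P[3]: D(K, 7) = 0; 0 ⊕ 4 = 4.
P[4]: D(K, B) = 4; 4 ⊕ 7 = 3.

P[0] = B, P[1] = 2, P[2] = C, P[3] = 4, P[4] = 3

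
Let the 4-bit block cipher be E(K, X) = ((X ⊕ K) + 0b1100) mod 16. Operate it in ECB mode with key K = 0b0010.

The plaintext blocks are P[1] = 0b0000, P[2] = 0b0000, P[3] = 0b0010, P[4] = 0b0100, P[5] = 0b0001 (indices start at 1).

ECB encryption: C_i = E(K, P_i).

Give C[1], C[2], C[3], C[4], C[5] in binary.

C[1] = 0b1110, C[2] = 0b1110, C[3] = 0b1100, C[4] = 0b0010, C[5] = 0b1111

C[1]: E(K, 0b0000) = 0b1110.
C[2]: E(K, 0b0000) = 0b1110.
C[3]: E(K, 0b0010) = 0b1100.
C[4]: E(K, 0b0100) = 0b0010.
C[5]: E(K, 0b0001) = 0b1111.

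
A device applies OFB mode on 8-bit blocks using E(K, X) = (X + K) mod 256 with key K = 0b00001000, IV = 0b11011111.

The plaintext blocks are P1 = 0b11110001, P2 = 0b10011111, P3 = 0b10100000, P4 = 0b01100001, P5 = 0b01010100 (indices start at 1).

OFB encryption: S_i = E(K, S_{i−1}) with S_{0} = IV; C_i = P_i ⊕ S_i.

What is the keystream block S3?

C1: S = E(K, 0b11011111) = 0b11100111; 0b11110001 ⊕ 0b11100111 = 0b00010110.
C2: S = E(K, 0b11100111) = 0b11101111; 0b10011111 ⊕ 0b11101111 = 0b01110000.
C3: S = E(K, 0b11101111) = 0b11110111; 0b10100000 ⊕ 0b11110111 = 0b01010111.
So S3 = 0b11110111.

0b11110111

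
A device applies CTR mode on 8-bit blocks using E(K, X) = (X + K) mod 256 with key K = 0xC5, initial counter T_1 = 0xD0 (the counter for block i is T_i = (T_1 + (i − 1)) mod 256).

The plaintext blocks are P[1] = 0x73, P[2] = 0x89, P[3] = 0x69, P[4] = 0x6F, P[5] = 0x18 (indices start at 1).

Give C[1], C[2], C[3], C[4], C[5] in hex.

CTR encryption: S_i = E(K, T_i) where T_i is the counter for block i; C_i = P_i ⊕ S_i.
C[1]: T = 0xD0, S = E(K, T) = 0x95; 0x73 ⊕ 0x95 = 0xE6.
C[2]: T = 0xD1, S = E(K, T) = 0x96; 0x89 ⊕ 0x96 = 0x1F.
C[3]: T = 0xD2, S = E(K, T) = 0x97; 0x69 ⊕ 0x97 = 0xFE.
C[4]: T = 0xD3, S = E(K, T) = 0x98; 0x6F ⊕ 0x98 = 0xF7.
C[5]: T = 0xD4, S = E(K, T) = 0x99; 0x18 ⊕ 0x99 = 0x81.

C[1] = 0xE6, C[2] = 0x1F, C[3] = 0xFE, C[4] = 0xF7, C[5] = 0x81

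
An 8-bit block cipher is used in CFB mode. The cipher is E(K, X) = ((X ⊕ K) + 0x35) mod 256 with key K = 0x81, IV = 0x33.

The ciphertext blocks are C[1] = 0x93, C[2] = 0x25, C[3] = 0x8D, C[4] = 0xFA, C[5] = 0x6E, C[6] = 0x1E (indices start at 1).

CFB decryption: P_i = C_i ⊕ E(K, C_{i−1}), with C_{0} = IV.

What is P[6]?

P[6] = 0x3A

P[6]: E(K, 0x6E) = 0x24; 0x1E ⊕ 0x24 = 0x3A.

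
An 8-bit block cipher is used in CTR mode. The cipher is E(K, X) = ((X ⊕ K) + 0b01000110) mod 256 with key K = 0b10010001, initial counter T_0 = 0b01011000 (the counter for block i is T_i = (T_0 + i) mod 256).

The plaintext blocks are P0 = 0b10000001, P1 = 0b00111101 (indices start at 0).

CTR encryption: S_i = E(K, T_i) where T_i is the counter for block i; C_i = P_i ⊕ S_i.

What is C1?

C0: T = 0b01011000, S = E(K, T) = 0b00001111; 0b10000001 ⊕ 0b00001111 = 0b10001110.
C1: T = 0b01011001, S = E(K, T) = 0b00001110; 0b00111101 ⊕ 0b00001110 = 0b00110011.

C1 = 0b00110011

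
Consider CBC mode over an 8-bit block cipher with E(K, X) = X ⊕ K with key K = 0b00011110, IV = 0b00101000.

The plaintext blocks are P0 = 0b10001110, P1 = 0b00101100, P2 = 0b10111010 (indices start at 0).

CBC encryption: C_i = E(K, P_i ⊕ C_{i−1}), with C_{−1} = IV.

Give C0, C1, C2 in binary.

C0: P0 ⊕ 0b00101000 = 0b10100110; E(K, 0b10100110) = 0b10111000.
C1: P1 ⊕ 0b10111000 = 0b10010100; E(K, 0b10010100) = 0b10001010.
C2: P2 ⊕ 0b10001010 = 0b00110000; E(K, 0b00110000) = 0b00101110.

C0 = 0b10111000, C1 = 0b10001010, C2 = 0b00101110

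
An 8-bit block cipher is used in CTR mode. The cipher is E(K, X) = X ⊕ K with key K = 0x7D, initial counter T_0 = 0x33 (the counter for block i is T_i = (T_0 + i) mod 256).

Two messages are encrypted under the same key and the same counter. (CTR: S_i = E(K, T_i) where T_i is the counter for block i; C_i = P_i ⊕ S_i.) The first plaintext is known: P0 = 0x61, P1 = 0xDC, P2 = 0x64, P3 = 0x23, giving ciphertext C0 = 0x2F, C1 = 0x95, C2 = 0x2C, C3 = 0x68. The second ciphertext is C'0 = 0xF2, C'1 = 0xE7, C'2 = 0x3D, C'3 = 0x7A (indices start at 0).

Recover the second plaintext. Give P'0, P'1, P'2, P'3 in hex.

P'0 = 0xBC, P'1 = 0xAE, P'2 = 0x75, P'3 = 0x31

In CTR with a reused counter, both messages share the same keystream S_i, so C_i ⊕ C'_i = P_i ⊕ P'_i and thus P'_i = P_i ⊕ C_i ⊕ C'_i.
P'0: 0x61 ⊕ 0x2F ⊕ 0xF2 = 0xBC.
P'1: 0xDC ⊕ 0x95 ⊕ 0xE7 = 0xAE.
P'2: 0x64 ⊕ 0x2C ⊕ 0x3D = 0x75.
P'3: 0x23 ⊕ 0x68 ⊕ 0x7A = 0x31.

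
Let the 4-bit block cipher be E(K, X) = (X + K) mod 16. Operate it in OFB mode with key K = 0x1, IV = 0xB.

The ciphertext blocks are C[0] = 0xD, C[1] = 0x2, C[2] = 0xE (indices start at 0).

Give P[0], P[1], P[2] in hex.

P[0] = 0x1, P[1] = 0xF, P[2] = 0x0

OFB decryption: S_i = E(K, S_{i−1}) with S_{−1} = IV; P_i = C_i ⊕ S_i.
P[0]: S = E(K, 0xB) = 0xC; 0xD ⊕ 0xC = 0x1.
P[1]: S = E(K, 0xC) = 0xD; 0x2 ⊕ 0xD = 0xF.
P[2]: S = E(K, 0xD) = 0xE; 0xE ⊕ 0xE = 0x0.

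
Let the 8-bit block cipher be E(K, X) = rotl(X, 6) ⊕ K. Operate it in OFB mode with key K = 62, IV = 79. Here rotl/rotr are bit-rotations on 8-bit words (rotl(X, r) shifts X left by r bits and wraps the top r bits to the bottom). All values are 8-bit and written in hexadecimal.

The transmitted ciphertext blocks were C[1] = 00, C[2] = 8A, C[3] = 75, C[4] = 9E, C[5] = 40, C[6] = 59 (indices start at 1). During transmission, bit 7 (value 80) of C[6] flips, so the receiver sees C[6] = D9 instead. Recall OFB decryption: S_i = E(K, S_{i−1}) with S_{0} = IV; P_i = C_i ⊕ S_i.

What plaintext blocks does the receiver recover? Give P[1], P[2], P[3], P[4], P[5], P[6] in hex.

Only C[6] changed, to D9. In OFB, a change in C_i flips the same bit in P_i only; the keystream is unaffected. Decrypting the received ciphertext:
P[1]: S = E(K, 79) = 3C; 00 ⊕ 3C = 3C.
P[2]: S = E(K, 3C) = 6D; 8A ⊕ 6D = E7.
P[3]: S = E(K, 6D) = 39; 75 ⊕ 39 = 4C.
P[4]: S = E(K, 39) = 2C; 9E ⊕ 2C = B2.
P[5]: S = E(K, 2C) = 69; 40 ⊕ 69 = 29.
P[6]: S = E(K, 69) = 38; D9 ⊕ 38 = E1.
Blocks that differ from the original plaintext: P[6].

P[1] = 3C, P[2] = E7, P[3] = 4C, P[4] = B2, P[5] = 29, P[6] = E1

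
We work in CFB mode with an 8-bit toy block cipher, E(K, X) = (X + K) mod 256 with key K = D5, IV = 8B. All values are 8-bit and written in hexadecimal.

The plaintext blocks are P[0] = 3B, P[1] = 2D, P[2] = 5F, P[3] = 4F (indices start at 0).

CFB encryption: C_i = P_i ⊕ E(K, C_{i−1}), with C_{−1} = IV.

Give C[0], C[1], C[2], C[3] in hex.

C[0] = 5B, C[1] = 1D, C[2] = AD, C[3] = CD

C[0]: E(K, 8B) = 60; 3B ⊕ 60 = 5B.
C[1]: E(K, 5B) = 30; 2D ⊕ 30 = 1D.
C[2]: E(K, 1D) = F2; 5F ⊕ F2 = AD.
C[3]: E(K, AD) = 82; 4F ⊕ 82 = CD.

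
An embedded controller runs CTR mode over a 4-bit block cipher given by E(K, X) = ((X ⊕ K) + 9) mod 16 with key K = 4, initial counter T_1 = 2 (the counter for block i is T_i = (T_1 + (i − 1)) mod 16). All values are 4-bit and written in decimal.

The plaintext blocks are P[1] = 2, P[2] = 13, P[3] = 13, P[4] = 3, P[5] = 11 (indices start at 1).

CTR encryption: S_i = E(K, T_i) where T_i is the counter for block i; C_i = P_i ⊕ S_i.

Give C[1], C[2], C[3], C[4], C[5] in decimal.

C[1]: T = 2, S = E(K, T) = 15; 2 ⊕ 15 = 13.
C[2]: T = 3, S = E(K, T) = 0; 13 ⊕ 0 = 13.
C[3]: T = 4, S = E(K, T) = 9; 13 ⊕ 9 = 4.
C[4]: T = 5, S = E(K, T) = 10; 3 ⊕ 10 = 9.
C[5]: T = 6, S = E(K, T) = 11; 11 ⊕ 11 = 0.

C[1] = 13, C[2] = 13, C[3] = 4, C[4] = 9, C[5] = 0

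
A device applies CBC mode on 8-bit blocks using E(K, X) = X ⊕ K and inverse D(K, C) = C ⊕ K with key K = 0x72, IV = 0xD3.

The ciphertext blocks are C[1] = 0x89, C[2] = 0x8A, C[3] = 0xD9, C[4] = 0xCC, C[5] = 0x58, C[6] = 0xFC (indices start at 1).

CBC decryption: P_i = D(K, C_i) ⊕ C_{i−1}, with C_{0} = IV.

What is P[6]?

P[6]: D(K, 0xFC) = 0x8E; 0x8E ⊕ 0x58 = 0xD6.

P[6] = 0xD6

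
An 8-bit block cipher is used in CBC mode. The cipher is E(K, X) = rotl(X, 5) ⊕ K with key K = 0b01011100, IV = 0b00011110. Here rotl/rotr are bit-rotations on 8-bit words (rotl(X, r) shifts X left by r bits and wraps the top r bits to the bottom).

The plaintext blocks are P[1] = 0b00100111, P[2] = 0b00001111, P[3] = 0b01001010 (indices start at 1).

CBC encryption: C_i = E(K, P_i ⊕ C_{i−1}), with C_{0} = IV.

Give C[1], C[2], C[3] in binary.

C[1]: P[1] ⊕ 0b00011110 = 0b00111001; E(K, 0b00111001) = 0b01111011.
C[2]: P[2] ⊕ 0b01111011 = 0b01110100; E(K, 0b01110100) = 0b11010010.
C[3]: P[3] ⊕ 0b11010010 = 0b10011000; E(K, 0b10011000) = 0b01001111.

C[1] = 0b01111011, C[2] = 0b11010010, C[3] = 0b01001111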